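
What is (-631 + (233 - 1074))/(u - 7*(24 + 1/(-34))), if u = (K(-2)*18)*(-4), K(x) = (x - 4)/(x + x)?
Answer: 50048/9377 ≈ 5.3373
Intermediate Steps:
K(x) = (-4 + x)/(2*x) (K(x) = (-4 + x)/((2*x)) = (-4 + x)*(1/(2*x)) = (-4 + x)/(2*x))
u = -108 (u = (((½)*(-4 - 2)/(-2))*18)*(-4) = (((½)*(-½)*(-6))*18)*(-4) = ((3/2)*18)*(-4) = 27*(-4) = -108)
(-631 + (233 - 1074))/(u - 7*(24 + 1/(-34))) = (-631 + (233 - 1074))/(-108 - 7*(24 + 1/(-34))) = (-631 - 841)/(-108 - 7*(24 - 1/34)) = -1472/(-108 - 7*815/34) = -1472/(-108 - 5705/34) = -1472/(-9377/34) = -1472*(-34/9377) = 50048/9377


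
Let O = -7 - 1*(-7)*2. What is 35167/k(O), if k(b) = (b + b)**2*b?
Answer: 35167/1372 ≈ 25.632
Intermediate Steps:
O = 7 (O = -7 + 7*2 = -7 + 14 = 7)
k(b) = 4*b**3 (k(b) = (2*b)**2*b = (4*b**2)*b = 4*b**3)
35167/k(O) = 35167/((4*7**3)) = 35167/((4*343)) = 35167/1372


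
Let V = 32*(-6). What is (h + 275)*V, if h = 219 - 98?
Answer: -76032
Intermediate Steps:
h = 121
V = -192
(h + 275)*V = (121 + 275)*(-192) = 396*(-192) = -76032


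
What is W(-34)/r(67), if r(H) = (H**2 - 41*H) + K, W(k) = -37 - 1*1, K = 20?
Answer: -19/881 ≈ -0.021566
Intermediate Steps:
W(k) = -38 (W(k) = -37 - 1 = -38)
r(H) = 20 + H**2 - 41*H (r(H) = (H**2 - 41*H) + 20 = 20 + H**2 - 41*H)
W(-34)/r(67) = -38/(20 + 67**2 - 41*67) = -38/(20 + 4489 - 2747) = -38/1762 = -38*1/1762 = -19/881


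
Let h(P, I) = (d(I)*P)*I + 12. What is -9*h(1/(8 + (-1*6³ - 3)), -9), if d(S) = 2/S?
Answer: -22770/211 ≈ -107.91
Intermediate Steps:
h(P, I) = 12 + 2*P (h(P, I) = ((2/I)*P)*I + 12 = (2*P/I)*I + 12 = 2*P + 12 = 12 + 2*P)
-9*h(1/(8 + (-1*6³ - 3)), -9) = -9*(12 + 2/(8 + (-1*6³ - 3))) = -9*(12 + 2/(8 + (-1*216 - 3))) = -9*(12 + 2/(8 + (-216 - 3))) = -9*(12 + 2/(8 - 219)) = -9*(12 + 2/(-211)) = -9*(12 + 2*(-1/211)) = -9*(12 - 2/211) = -9*2530/211 = -22770/211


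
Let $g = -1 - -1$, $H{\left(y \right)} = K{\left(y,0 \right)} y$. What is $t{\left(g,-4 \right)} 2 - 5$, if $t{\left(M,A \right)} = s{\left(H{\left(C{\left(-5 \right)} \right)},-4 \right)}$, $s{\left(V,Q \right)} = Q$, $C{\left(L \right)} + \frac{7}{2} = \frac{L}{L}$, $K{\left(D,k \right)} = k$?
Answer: $-13$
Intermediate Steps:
$C{\left(L \right)} = - \frac{5}{2}$ ($C{\left(L \right)} = - \frac{7}{2} + \frac{L}{L} = - \frac{7}{2} + 1 = - \frac{5}{2}$)
$H{\left(y \right)} = 0$ ($H{\left(y \right)} = 0 y = 0$)
$g = 0$ ($g = -1 + 1 = 0$)
$t{\left(M,A \right)} = -4$
$t{\left(g,-4 \right)} 2 - 5 = \left(-4\right) 2 - 5 = -8 - 5 = -13$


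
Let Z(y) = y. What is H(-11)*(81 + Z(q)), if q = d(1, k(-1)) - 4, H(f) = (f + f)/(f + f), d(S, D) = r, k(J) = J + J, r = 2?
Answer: 79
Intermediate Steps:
k(J) = 2*J
d(S, D) = 2
H(f) = 1 (H(f) = (2*f)/((2*f)) = (2*f)*(1/(2*f)) = 1)
q = -2 (q = 2 - 4 = -2)
H(-11)*(81 + Z(q)) = 1*(81 - 2) = 1*79 = 79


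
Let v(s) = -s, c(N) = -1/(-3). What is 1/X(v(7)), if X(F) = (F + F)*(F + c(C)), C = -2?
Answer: 3/280 ≈ 0.010714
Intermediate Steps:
c(N) = ⅓ (c(N) = -1*(-⅓) = ⅓)
X(F) = 2*F*(⅓ + F) (X(F) = (F + F)*(F + ⅓) = (2*F)*(⅓ + F) = 2*F*(⅓ + F))
1/X(v(7)) = 1/(2*(-1*7)*(1 + 3*(-1*7))/3) = 1/((⅔)*(-7)*(1 + 3*(-7))) = 1/((⅔)*(-7)*(1 - 21)) = 1/((⅔)*(-7)*(-20)) = 1/(280/3) = 3/280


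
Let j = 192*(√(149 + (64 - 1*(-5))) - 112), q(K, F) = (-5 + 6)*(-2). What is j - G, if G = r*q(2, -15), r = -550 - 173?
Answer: -22950 + 192*√218 ≈ -20115.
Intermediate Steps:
q(K, F) = -2 (q(K, F) = 1*(-2) = -2)
r = -723
G = 1446 (G = -723*(-2) = 1446)
j = -21504 + 192*√218 (j = 192*(√(149 + (64 + 5)) - 112) = 192*(√(149 + 69) - 112) = 192*(√218 - 112) = 192*(-112 + √218) = -21504 + 192*√218 ≈ -18669.)
j - G = (-21504 + 192*√218) - 1*1446 = (-21504 + 192*√218) - 1446 = -22950 + 192*√218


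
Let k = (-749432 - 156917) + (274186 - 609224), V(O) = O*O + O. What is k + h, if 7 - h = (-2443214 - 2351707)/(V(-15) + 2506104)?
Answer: -1037094426133/835438 ≈ -1.2414e+6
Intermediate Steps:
V(O) = O + O² (V(O) = O² + O = O + O²)
h = 7446373/835438 (h = 7 - (-2443214 - 2351707)/(-15*(1 - 15) + 2506104) = 7 - (-4794921)/(-15*(-14) + 2506104) = 7 - (-4794921)/(210 + 2506104) = 7 - (-4794921)/2506314 = 7 - 1*(-1598307/835438) = 7 + 1598307/835438 = 7446373/835438 ≈ 8.9131)
k = -1241387 (k = -906349 - 335038 = -1241387)
k + h = -1241387 + 7446373/835438 = -1037094426133/835438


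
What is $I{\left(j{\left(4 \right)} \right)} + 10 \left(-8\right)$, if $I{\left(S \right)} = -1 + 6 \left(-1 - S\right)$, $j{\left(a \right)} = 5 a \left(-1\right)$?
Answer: $33$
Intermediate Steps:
$j{\left(a \right)} = - 5 a$
$I{\left(S \right)} = -7 - 6 S$ ($I{\left(S \right)} = -1 - \left(6 + 6 S\right) = -7 - 6 S$)
$I{\left(j{\left(4 \right)} \right)} + 10 \left(-8\right) = \left(-7 - 6 \left(\left(-5\right) 4\right)\right) + 10 \left(-8\right) = \left(-7 - -120\right) - 80 = \left(-7 + 120\right) - 80 = 113 - 80 = 33$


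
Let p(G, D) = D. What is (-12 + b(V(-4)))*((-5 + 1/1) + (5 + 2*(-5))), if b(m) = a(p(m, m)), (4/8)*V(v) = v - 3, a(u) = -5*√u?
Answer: 108 + 45*I*√14 ≈ 108.0 + 168.37*I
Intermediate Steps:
V(v) = -6 + 2*v (V(v) = 2*(v - 3) = 2*(-3 + v) = -6 + 2*v)
b(m) = -5*√m
(-12 + b(V(-4)))*((-5 + 1/1) + (5 + 2*(-5))) = (-12 - 5*√(-6 + 2*(-4)))*((-5 + 1/1) + (5 + 2*(-5))) = (-12 - 5*√(-6 - 8))*((-5 + 1) + (5 - 10)) = (-12 - 5*I*√14)*(-4 - 5) = (-12 - 5*I*√14)*(-9) = 108 + 45*I*√14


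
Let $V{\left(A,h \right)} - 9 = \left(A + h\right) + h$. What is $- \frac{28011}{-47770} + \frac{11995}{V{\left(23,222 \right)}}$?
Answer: $\frac{17245129}{668780} \approx 25.786$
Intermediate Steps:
$V{\left(A,h \right)} = 9 + A + 2 h$ ($V{\left(A,h \right)} = 9 + \left(\left(A + h\right) + h\right) = 9 + \left(A + 2 h\right) = 9 + A + 2 h$)
$- \frac{28011}{-47770} + \frac{11995}{V{\left(23,222 \right)}} = - \frac{28011}{-47770} + \frac{11995}{9 + 23 + 2 \cdot 222} = \left(-28011\right) \left(- \frac{1}{47770}\right) + \frac{11995}{9 + 23 + 444} = \frac{28011}{47770} + \frac{11995}{476} = \frac{17245129}{668780}$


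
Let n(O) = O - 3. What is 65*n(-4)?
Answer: -455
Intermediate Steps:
n(O) = -3 + O
65*n(-4) = 65*(-3 - 4) = 65*(-7) = -455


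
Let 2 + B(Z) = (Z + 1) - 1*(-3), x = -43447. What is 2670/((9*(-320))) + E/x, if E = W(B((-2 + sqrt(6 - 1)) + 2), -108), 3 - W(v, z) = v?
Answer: -3866879/4170912 + sqrt(5)/43447 ≈ -0.92706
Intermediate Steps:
B(Z) = 2 + Z (B(Z) = -2 + ((Z + 1) - 1*(-3)) = -2 + ((1 + Z) + 3) = -2 + (4 + Z) = 2 + Z)
W(v, z) = 3 - v
E = 1 - sqrt(5) (E = 3 - (2 + ((-2 + sqrt(6 - 1)) + 2)) = 3 - (2 + ((-2 + sqrt(5)) + 2)) = 3 - (2 + sqrt(5)) = 3 + (-2 - sqrt(5)) = 1 - sqrt(5) ≈ -1.2361)
2670/((9*(-320))) + E/x = 2670/((9*(-320))) + (1 - sqrt(5))/(-43447) = 2670/(-2880) + (1 - sqrt(5))*(-1/43447) = 2670*(-1/2880) + (-1/43447 + sqrt(5)/43447) = -89/96 + (-1/43447 + sqrt(5)/43447) = -3866879/4170912 + sqrt(5)/43447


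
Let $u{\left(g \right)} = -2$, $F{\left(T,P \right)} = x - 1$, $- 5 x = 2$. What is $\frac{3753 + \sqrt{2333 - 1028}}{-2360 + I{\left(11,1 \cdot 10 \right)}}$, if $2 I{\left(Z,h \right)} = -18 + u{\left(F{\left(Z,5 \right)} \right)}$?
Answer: $- \frac{1251}{790} - \frac{\sqrt{145}}{790} \approx -1.5988$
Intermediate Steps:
$x = - \frac{2}{5}$ ($x = \left(- \frac{1}{5}\right) 2 = - \frac{2}{5} \approx -0.4$)
$F{\left(T,P \right)} = - \frac{7}{5}$ ($F{\left(T,P \right)} = - \frac{2}{5} - 1 = - \frac{7}{5}$)
$I{\left(Z,h \right)} = -10$ ($I{\left(Z,h \right)} = \frac{-18 - 2}{2} = \frac{1}{2} \left(-20\right) = -10$)
$\frac{3753 + \sqrt{2333 - 1028}}{-2360 + I{\left(11,1 \cdot 10 \right)}} = \frac{3753 + \sqrt{2333 - 1028}}{-2360 - 10} = \frac{3753 + \sqrt{1305}}{-2370} = \left(3753 + 3 \sqrt{145}\right) \left(- \frac{1}{2370}\right) = - \frac{1251}{790} - \frac{\sqrt{145}}{790}$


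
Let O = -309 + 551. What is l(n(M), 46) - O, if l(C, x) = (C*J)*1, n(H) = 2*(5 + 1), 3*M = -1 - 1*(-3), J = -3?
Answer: -278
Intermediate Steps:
M = ⅔ (M = (-1 - 1*(-3))/3 = (-1 + 3)/3 = (⅓)*2 = ⅔ ≈ 0.66667)
n(H) = 12 (n(H) = 2*6 = 12)
l(C, x) = -3*C (l(C, x) = (C*(-3))*1 = -3*C*1 = -3*C)
O = 242
l(n(M), 46) - O = -3*12 - 1*242 = -36 - 242 = -278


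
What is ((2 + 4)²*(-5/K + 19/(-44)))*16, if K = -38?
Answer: -36144/209 ≈ -172.94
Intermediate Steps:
((2 + 4)²*(-5/K + 19/(-44)))*16 = ((2 + 4)²*(-5/(-38) + 19/(-44)))*16 = (6²*(-5*(-1/38) + 19*(-1/44)))*16 = (36*(5/38 - 19/44))*16 = (36*(-251/836))*16 = -2259/209*16 = -36144/209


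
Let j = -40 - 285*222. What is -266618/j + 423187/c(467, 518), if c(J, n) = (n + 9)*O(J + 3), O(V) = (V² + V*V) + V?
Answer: 6216912625619/1475605991990 ≈ 4.2131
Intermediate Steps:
j = -63310 (j = -40 - 63270 = -63310)
O(V) = V + 2*V² (O(V) = (V² + V²) + V = 2*V² + V = V + 2*V²)
c(J, n) = (3 + J)*(7 + 2*J)*(9 + n) (c(J, n) = (n + 9)*((J + 3)*(1 + 2*(J + 3))) = (9 + n)*((3 + J)*(1 + 2*(3 + J))) = (9 + n)*((3 + J)*(1 + (6 + 2*J))) = (9 + n)*((3 + J)*(7 + 2*J)) = (3 + J)*(7 + 2*J)*(9 + n))
-266618/j + 423187/c(467, 518) = -266618/(-63310) + 423187/(((3 + 467)*(7 + 2*467)*(9 + 518))) = -266618*(-1/63310) + 423187/((470*(7 + 934)*527)) = 133309/31655 + 423187/((470*941*527)) = 133309/31655 + 423187/233076290 = 6216912625619/1475605991990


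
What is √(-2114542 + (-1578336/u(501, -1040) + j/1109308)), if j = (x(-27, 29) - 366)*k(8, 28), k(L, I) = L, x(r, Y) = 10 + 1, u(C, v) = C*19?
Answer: 2*I*√409368884726903322739114/879958571 ≈ 1454.2*I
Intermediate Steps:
u(C, v) = 19*C
x(r, Y) = 11
j = -2840 (j = (11 - 366)*8 = -355*8 = -2840)
√(-2114542 + (-1578336/u(501, -1040) + j/1109308)) = √(-2114542 + (-1578336/(19*501) - 2840/1109308)) = √(-2114542 + (-1578336/9519 - 2840*1/1109308)) = √(-2114542 + (-1578336*1/9519 - 710/277327)) = √(-2114542 + (-526112/3173 - 710/277327)) = √(-2114542 - 145907315454/879958571) = √(-1860855263954936/879958571) = 2*I*√409368884726903322739114/879958571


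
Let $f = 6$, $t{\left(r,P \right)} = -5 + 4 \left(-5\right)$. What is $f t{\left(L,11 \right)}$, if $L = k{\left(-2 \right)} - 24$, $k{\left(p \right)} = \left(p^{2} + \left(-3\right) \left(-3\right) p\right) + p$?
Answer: $-150$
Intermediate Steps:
$k{\left(p \right)} = p^{2} + 10 p$ ($k{\left(p \right)} = \left(p^{2} + 9 p\right) + p = p^{2} + 10 p$)
$L = -40$ ($L = - 2 \left(10 - 2\right) - 24 = \left(-2\right) 8 - 24 = -16 - 24 = -40$)
$t{\left(r,P \right)} = -25$ ($t{\left(r,P \right)} = -5 - 20 = -25$)
$f t{\left(L,11 \right)} = 6 \left(-25\right) = -150$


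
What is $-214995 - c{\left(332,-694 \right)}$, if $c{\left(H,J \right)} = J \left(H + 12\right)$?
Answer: $23741$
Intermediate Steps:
$c{\left(H,J \right)} = J \left(12 + H\right)$
$-214995 - c{\left(332,-694 \right)} = -214995 - - 694 \left(12 + 332\right) = -214995 - \left(-694\right) 344 = -214995 - -238736 = -214995 + 238736 = 23741$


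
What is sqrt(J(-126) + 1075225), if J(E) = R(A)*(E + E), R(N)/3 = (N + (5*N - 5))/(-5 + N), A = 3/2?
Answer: 7*sqrt(21961) ≈ 1037.3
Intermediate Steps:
A = 3/2 (A = 3*(1/2) = 3/2 ≈ 1.5000)
R(N) = 3*(-5 + 6*N)/(-5 + N) (R(N) = 3*((N + (5*N - 5))/(-5 + N)) = 3*((N + (-5 + 5*N))/(-5 + N)) = 3*((-5 + 6*N)/(-5 + N)) = 3*(-5 + 6*N)/(-5 + N))
J(E) = -48*E/7 (J(E) = (3*(-5 + 6*(3/2))/(-5 + 3/2))*(E + E) = (3*(-5 + 9)/(-7/2))*(2*E) = (3*(-2/7)*4)*(2*E) = -48*E/7)
sqrt(J(-126) + 1075225) = sqrt(-48/7*(-126) + 1075225) = sqrt(864 + 1075225) = sqrt(1076089) = 7*sqrt(21961)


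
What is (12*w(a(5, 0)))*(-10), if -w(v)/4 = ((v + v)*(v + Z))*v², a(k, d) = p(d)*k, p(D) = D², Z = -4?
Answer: 0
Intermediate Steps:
a(k, d) = k*d² (a(k, d) = d²*k = k*d²)
w(v) = -8*v³*(-4 + v) (w(v) = -4*(v + v)*(v - 4)*v² = -4*(2*v)*(-4 + v)*v² = -4*2*v*(-4 + v)*v² = -8*v³*(-4 + v))
(12*w(a(5, 0)))*(-10) = (12*(8*(5*0²)³*(4 - 5*0²)))*(-10) = (12*(8*(5*0)³*(4 - 5*0)))*(-10) = (12*(8*0³*(4 - 1*0)))*(-10) = (12*(8*0*(4 + 0)))*(-10) = (12*(8*0*4))*(-10) = (12*0)*(-10) = 0*(-10) = 0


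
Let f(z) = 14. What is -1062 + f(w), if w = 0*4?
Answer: -1048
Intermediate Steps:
w = 0
-1062 + f(w) = -1062 + 14 = -1048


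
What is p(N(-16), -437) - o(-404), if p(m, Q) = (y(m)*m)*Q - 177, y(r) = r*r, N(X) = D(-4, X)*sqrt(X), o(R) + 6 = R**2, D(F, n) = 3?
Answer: -163387 + 755136*I ≈ -1.6339e+5 + 7.5514e+5*I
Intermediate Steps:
o(R) = -6 + R**2
N(X) = 3*sqrt(X)
y(r) = r**2
p(m, Q) = -177 + Q*m**3 (p(m, Q) = (m**2*m)*Q - 177 = m**3*Q - 177 = Q*m**3 - 177 = -177 + Q*m**3)
p(N(-16), -437) - o(-404) = (-177 - 437*(-1728*I)) - (-6 + (-404)**2) = (-177 - 437*(-1728*I)) - (-6 + 163216) = (-177 - 437*(-1728*I)) - 1*163210 = (-177 - (-755136)*I) - 163210 = (-177 + 755136*I) - 163210 = -163387 + 755136*I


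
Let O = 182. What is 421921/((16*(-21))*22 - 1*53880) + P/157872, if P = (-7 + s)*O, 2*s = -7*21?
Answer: -9407359/1347984 ≈ -6.9788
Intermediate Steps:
s = -147/2 (s = (-7*21)/2 = (½)*(-147) = -147/2 ≈ -73.500)
P = -14651 (P = (-7 - 147/2)*182 = -161/2*182 = -14651)
421921/((16*(-21))*22 - 1*53880) + P/157872 = 421921/((16*(-21))*22 - 1*53880) - 14651/157872 = 421921/(-336*22 - 53880) - 14651*1/157872 = 421921/(-7392 - 53880) - 49/528 = 421921/(-61272) - 49/528 = 421921*(-1/61272) - 49/528 = -421921/61272 - 49/528 = -9407359/1347984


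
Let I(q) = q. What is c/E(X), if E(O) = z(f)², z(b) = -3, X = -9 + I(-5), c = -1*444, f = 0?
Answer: -148/3 ≈ -49.333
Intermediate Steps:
c = -444
X = -14 (X = -9 - 5 = -14)
E(O) = 9 (E(O) = (-3)² = 9)
c/E(X) = -444/9 = -444*⅑ = -148/3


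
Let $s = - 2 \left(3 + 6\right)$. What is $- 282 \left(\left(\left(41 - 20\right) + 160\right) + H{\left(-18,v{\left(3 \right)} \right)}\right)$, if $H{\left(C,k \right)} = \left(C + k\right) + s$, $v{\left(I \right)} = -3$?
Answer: $-40044$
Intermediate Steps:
$s = -18$ ($s = \left(-2\right) 9 = -18$)
$H{\left(C,k \right)} = -18 + C + k$ ($H{\left(C,k \right)} = \left(C + k\right) - 18 = -18 + C + k$)
$- 282 \left(\left(\left(41 - 20\right) + 160\right) + H{\left(-18,v{\left(3 \right)} \right)}\right) = - 282 \left(\left(\left(41 - 20\right) + 160\right) - 39\right) = - 282 \left(\left(21 + 160\right) - 39\right) = - 282 \left(181 - 39\right) = \left(-282\right) 142 = -40044$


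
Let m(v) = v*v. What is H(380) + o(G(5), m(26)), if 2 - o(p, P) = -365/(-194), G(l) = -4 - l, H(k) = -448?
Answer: -86889/194 ≈ -447.88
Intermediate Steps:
m(v) = v²
o(p, P) = 23/194 (o(p, P) = 2 - (-365)/(-194) = 2 - (-365)*(-1)/194 = 2 - 1*365/194 = 2 - 365/194 = 23/194)
H(380) + o(G(5), m(26)) = -448 + 23/194 = -86889/194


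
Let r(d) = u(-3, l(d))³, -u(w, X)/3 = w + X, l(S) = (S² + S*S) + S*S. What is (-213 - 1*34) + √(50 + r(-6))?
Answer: -247 + 5*I*√1250233 ≈ -247.0 + 5590.7*I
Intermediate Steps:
l(S) = 3*S² (l(S) = (S² + S²) + S² = 2*S² + S² = 3*S²)
u(w, X) = -3*X - 3*w (u(w, X) = -3*(w + X) = -3*(X + w) = -3*X - 3*w)
r(d) = (9 - 9*d²)³ (r(d) = (-9*d² - 3*(-3))³ = (-9*d² + 9)³ = (9 - 9*d²)³)
(-213 - 1*34) + √(50 + r(-6)) = (-213 - 1*34) + √(50 - 729*(-1 + (-6)²)³) = (-213 - 34) + √(50 - 729*(-1 + 36)³) = -247 + √(50 - 729*35³) = -247 + √(50 - 729*42875) = -247 + √(50 - 31255875) = -247 + √(-31255825) = -247 + 5*I*√1250233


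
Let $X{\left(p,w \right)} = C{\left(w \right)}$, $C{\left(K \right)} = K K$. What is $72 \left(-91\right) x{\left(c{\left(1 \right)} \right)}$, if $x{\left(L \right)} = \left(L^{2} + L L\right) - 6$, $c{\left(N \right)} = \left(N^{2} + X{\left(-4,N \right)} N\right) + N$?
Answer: $-78624$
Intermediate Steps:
$C{\left(K \right)} = K^{2}$
$X{\left(p,w \right)} = w^{2}$
$c{\left(N \right)} = N + N^{2} + N^{3}$ ($c{\left(N \right)} = \left(N^{2} + N^{2} N\right) + N = \left(N^{2} + N^{3}\right) + N = N + N^{2} + N^{3}$)
$x{\left(L \right)} = -6 + 2 L^{2}$ ($x{\left(L \right)} = \left(L^{2} + L^{2}\right) - 6 = 2 L^{2} - 6 = -6 + 2 L^{2}$)
$72 \left(-91\right) x{\left(c{\left(1 \right)} \right)} = 72 \left(-91\right) \left(-6 + 2 \left(1 \left(1 + 1 + 1^{2}\right)\right)^{2}\right) = - 6552 \left(-6 + 2 \left(1 \left(1 + 1 + 1\right)\right)^{2}\right) = - 6552 \left(-6 + 2 \left(1 \cdot 3\right)^{2}\right) = - 6552 \left(-6 + 2 \cdot 3^{2}\right) = - 6552 \left(-6 + 2 \cdot 9\right) = - 6552 \left(-6 + 18\right) = \left(-6552\right) 12 = -78624$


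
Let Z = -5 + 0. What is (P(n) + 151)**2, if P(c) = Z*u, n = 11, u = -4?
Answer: 29241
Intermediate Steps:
Z = -5
P(c) = 20 (P(c) = -5*(-4) = 20)
(P(n) + 151)**2 = (20 + 151)**2 = 171**2 = 29241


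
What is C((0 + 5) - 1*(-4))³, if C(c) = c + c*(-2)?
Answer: -729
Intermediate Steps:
C(c) = -c (C(c) = c - 2*c = -c)
C((0 + 5) - 1*(-4))³ = (-((0 + 5) - 1*(-4)))³ = (-(5 + 4))³ = (-1*9)³ = (-9)³ = -729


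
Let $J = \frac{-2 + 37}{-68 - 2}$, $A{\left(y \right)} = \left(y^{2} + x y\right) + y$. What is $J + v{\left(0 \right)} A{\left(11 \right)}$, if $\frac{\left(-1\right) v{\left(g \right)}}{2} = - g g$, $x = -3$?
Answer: $- \frac{1}{2} \approx -0.5$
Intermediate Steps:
$A{\left(y \right)} = y^{2} - 2 y$ ($A{\left(y \right)} = \left(y^{2} - 3 y\right) + y = y^{2} - 2 y$)
$v{\left(g \right)} = 2 g^{2}$ ($v{\left(g \right)} = - 2 - g g = - 2 \left(- g^{2}\right) = 2 g^{2}$)
$J = - \frac{1}{2}$ ($J = \frac{35}{-70} = 35 \left(- \frac{1}{70}\right) = - \frac{1}{2} \approx -0.5$)
$J + v{\left(0 \right)} A{\left(11 \right)} = - \frac{1}{2} + 2 \cdot 0^{2} \cdot 11 \left(-2 + 11\right) = - \frac{1}{2} + 2 \cdot 0 \cdot 11 \cdot 9 = - \frac{1}{2} + 0 \cdot 99 = - \frac{1}{2} + 0 = - \frac{1}{2}$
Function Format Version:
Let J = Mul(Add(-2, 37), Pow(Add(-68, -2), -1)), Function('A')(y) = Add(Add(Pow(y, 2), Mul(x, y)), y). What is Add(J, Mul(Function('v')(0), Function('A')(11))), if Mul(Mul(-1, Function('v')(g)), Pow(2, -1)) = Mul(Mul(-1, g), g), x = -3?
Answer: Rational(-1, 2) ≈ -0.50000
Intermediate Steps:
Function('A')(y) = Add(Pow(y, 2), Mul(-2, y)) (Function('A')(y) = Add(Add(Pow(y, 2), Mul(-3, y)), y) = Add(Pow(y, 2), Mul(-2, y)))
Function('v')(g) = Mul(2, Pow(g, 2)) (Function('v')(g) = Mul(-2, Mul(Mul(-1, g), g)) = Mul(-2, Mul(-1, Pow(g, 2))) = Mul(2, Pow(g, 2)))
J = Rational(-1, 2) (J = Mul(35, Pow(-70, -1)) = Mul(35, Rational(-1, 70)) = Rational(-1, 2) ≈ -0.50000)
Add(J, Mul(Function('v')(0), Function('A')(11))) = Add(Rational(-1, 2), Mul(Mul(2, Pow(0, 2)), Mul(11, Add(-2, 11)))) = Add(Rational(-1, 2), Mul(Mul(2, 0), Mul(11, 9))) = Add(Rational(-1, 2), Mul(0, 99)) = Add(Rational(-1, 2), 0) = Rational(-1, 2)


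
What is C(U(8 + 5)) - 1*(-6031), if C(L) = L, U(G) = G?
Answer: 6044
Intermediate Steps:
C(U(8 + 5)) - 1*(-6031) = (8 + 5) - 1*(-6031) = 13 + 6031 = 6044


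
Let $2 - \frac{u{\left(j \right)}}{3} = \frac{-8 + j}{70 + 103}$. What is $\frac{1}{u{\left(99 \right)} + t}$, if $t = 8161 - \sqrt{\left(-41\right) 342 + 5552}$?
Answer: $\frac{122191457}{997871556277} + \frac{329219 i \sqrt{70}}{1995743112554} \approx 0.00012245 + 1.3802 \cdot 10^{-6} i$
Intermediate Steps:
$u{\left(j \right)} = \frac{1062}{173} - \frac{3 j}{173}$ ($u{\left(j \right)} = 6 - 3 \frac{-8 + j}{70 + 103} = 6 - 3 \frac{-8 + j}{173} = 6 - 3 \left(-8 + j\right) \frac{1}{173} = 6 - 3 \left(- \frac{8}{173} + \frac{j}{173}\right) = 6 - \left(- \frac{24}{173} + \frac{3 j}{173}\right) = \frac{1062}{173} - \frac{3 j}{173}$)
$t = 8161 - 11 i \sqrt{70}$ ($t = 8161 - \sqrt{-14022 + 5552} = 8161 - \sqrt{-8470} = 8161 - 11 i \sqrt{70} \approx 8161.0 - 92.033 i$)
$\frac{1}{u{\left(99 \right)} + t} = \frac{1}{\left(\frac{1062}{173} - \frac{297}{173}\right) + \left(8161 - 11 i \sqrt{70}\right)} = \frac{1}{\frac{765}{173} + \left(8161 - 11 i \sqrt{70}\right)} = \frac{1}{\frac{1412618}{173} - 11 i \sqrt{70}}$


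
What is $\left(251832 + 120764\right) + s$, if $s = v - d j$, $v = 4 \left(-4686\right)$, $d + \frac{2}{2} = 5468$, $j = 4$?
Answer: $331984$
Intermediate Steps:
$d = 5467$ ($d = -1 + 5468 = 5467$)
$v = -18744$
$s = -40612$ ($s = -18744 - 5467 \cdot 4 = -18744 - 21868 = -40612$)
$\left(251832 + 120764\right) + s = \left(251832 + 120764\right) - 40612 = 372596 - 40612 = 331984$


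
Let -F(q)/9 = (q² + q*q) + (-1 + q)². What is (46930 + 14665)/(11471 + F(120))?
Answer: -61595/375178 ≈ -0.16418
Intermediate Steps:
F(q) = -18*q² - 9*(-1 + q)² (F(q) = -9*((q² + q*q) + (-1 + q)²) = -9*((q² + q²) + (-1 + q)²) = -9*(2*q² + (-1 + q)²) = -9*((-1 + q)² + 2*q²) = -18*q² - 9*(-1 + q)²)
(46930 + 14665)/(11471 + F(120)) = (46930 + 14665)/(11471 + (-9 - 27*120² + 18*120)) = 61595/(11471 + (-9 - 27*14400 + 2160)) = 61595/(11471 + (-9 - 388800 + 2160)) = 61595/(11471 - 386649) = 61595/(-375178) = 61595*(-1/375178) = -61595/375178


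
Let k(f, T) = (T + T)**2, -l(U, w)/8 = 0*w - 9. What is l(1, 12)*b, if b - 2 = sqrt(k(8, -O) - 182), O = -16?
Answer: 144 + 72*sqrt(842) ≈ 2233.2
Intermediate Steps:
l(U, w) = 72 (l(U, w) = -8*(0*w - 9) = -8*(0 - 9) = -8*(-9) = 72)
k(f, T) = 4*T**2 (k(f, T) = (2*T)**2 = 4*T**2)
b = 2 + sqrt(842) (b = 2 + sqrt(4*(-1*(-16))**2 - 182) = 2 + sqrt(4*16**2 - 182) = 2 + sqrt(4*256 - 182) = 2 + sqrt(1024 - 182) = 2 + sqrt(842) ≈ 31.017)
l(1, 12)*b = 72*(2 + sqrt(842)) = 144 + 72*sqrt(842)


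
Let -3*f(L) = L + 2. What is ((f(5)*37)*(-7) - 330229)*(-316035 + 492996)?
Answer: -58330710638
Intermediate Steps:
f(L) = -⅔ - L/3 (f(L) = -(L + 2)/3 = -(2 + L)/3 = -⅔ - L/3)
((f(5)*37)*(-7) - 330229)*(-316035 + 492996) = (((-⅔ - ⅓*5)*37)*(-7) - 330229)*(-316035 + 492996) = (((-⅔ - 5/3)*37)*(-7) - 330229)*176961 = (-7/3*37*(-7) - 330229)*176961 = (-259/3*(-7) - 330229)*176961 = (1813/3 - 330229)*176961 = -988874/3*176961 = -58330710638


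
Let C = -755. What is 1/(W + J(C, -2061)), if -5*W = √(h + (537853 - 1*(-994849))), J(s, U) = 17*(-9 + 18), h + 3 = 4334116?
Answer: -255/352106 - √5866815/1056318 ≈ -0.0030172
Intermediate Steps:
h = 4334113 (h = -3 + 4334116 = 4334113)
J(s, U) = 153 (J(s, U) = 17*9 = 153)
W = -√5866815/5 (W = -√(4334113 + (537853 - 1*(-994849)))/5 = -√(4334113 + (537853 + 994849))/5 = -√(4334113 + 1532702)/5 = -√5866815/5 ≈ -484.43)
1/(W + J(C, -2061)) = 1/(-√5866815/5 + 153) = 1/(153 - √5866815/5)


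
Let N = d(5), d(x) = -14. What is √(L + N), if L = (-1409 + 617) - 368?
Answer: I*√1174 ≈ 34.264*I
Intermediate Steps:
N = -14
L = -1160 (L = -792 - 368 = -1160)
√(L + N) = √(-1160 - 14) = √(-1174) = I*√1174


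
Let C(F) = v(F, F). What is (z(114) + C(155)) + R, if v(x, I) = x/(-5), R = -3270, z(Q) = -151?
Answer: -3452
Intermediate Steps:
v(x, I) = -x/5 (v(x, I) = x*(-1/5) = -x/5)
C(F) = -F/5
(z(114) + C(155)) + R = (-151 - 1/5*155) - 3270 = (-151 - 31) - 3270 = -182 - 3270 = -3452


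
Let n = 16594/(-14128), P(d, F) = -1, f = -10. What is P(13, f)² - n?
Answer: 15361/7064 ≈ 2.1745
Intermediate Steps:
n = -8297/7064 (n = 16594*(-1/14128) = -8297/7064 ≈ -1.1745)
P(13, f)² - n = (-1)² - 1*(-8297/7064) = 1 + 8297/7064 = 15361/7064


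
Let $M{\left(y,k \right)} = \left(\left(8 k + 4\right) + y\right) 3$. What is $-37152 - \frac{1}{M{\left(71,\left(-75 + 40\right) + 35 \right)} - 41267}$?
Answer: $- \frac{1524792383}{41042} \approx -37152.0$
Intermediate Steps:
$M{\left(y,k \right)} = 12 + 3 y + 24 k$ ($M{\left(y,k \right)} = \left(\left(4 + 8 k\right) + y\right) 3 = \left(4 + y + 8 k\right) 3 = 12 + 3 y + 24 k$)
$-37152 - \frac{1}{M{\left(71,\left(-75 + 40\right) + 35 \right)} - 41267} = -37152 - \frac{1}{\left(12 + 3 \cdot 71 + 24 \left(\left(-75 + 40\right) + 35\right)\right) - 41267} = -37152 - \frac{1}{\left(12 + 213 + 24 \left(-35 + 35\right)\right) - 41267} = -37152 - \frac{1}{\left(12 + 213 + 24 \cdot 0\right) - 41267} = -37152 - \frac{1}{\left(12 + 213 + 0\right) - 41267} = -37152 - \frac{1}{225 - 41267} = -37152 - \frac{1}{-41042} = -37152 - - \frac{1}{41042} = -37152 + \frac{1}{41042} = - \frac{1524792383}{41042}$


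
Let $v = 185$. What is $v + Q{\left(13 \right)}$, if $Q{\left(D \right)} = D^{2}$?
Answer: $354$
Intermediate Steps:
$v + Q{\left(13 \right)} = 185 + 13^{2} = 185 + 169 = 354$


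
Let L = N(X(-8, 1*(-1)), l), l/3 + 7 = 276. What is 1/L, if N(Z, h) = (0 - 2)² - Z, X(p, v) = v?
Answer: ⅕ ≈ 0.20000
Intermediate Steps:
l = 807 (l = -21 + 3*276 = -21 + 828 = 807)
N(Z, h) = 4 - Z (N(Z, h) = (-2)² - Z = 4 - Z)
L = 5 (L = 4 - (-1) = 4 - 1*(-1) = 4 + 1 = 5)
1/L = 1/5 = ⅕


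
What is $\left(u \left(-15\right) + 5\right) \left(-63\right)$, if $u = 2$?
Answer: $1575$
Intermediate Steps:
$\left(u \left(-15\right) + 5\right) \left(-63\right) = \left(2 \left(-15\right) + 5\right) \left(-63\right) = \left(-30 + 5\right) \left(-63\right) = \left(-25\right) \left(-63\right) = 1575$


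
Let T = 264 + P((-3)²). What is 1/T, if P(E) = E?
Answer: 1/273 ≈ 0.0036630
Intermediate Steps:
T = 273 (T = 264 + (-3)² = 264 + 9 = 273)
1/T = 1/273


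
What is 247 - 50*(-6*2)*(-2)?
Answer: -953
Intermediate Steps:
247 - 50*(-6*2)*(-2) = 247 - (-600)*(-2) = 247 - 50*24 = 247 - 1200 = -953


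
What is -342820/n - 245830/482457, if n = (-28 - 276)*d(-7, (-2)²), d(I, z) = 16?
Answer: 41050047905/586667712 ≈ 69.972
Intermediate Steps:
n = -4864 (n = (-28 - 276)*16 = -304*16 = -4864)
-342820/n - 245830/482457 = -342820/(-4864) - 245830/482457 = -342820*(-1/4864) - 245830*1/482457 = 85705/1216 - 245830/482457 = 41050047905/586667712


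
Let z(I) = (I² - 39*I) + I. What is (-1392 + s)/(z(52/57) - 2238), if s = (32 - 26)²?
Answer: 2202822/3690595 ≈ 0.59687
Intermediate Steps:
s = 36 (s = 6² = 36)
z(I) = I² - 38*I
(-1392 + s)/(z(52/57) - 2238) = (-1392 + 36)/((52/57)*(-38 + 52/57) - 2238) = -1356/((52*(1/57))*(-38 + 52*(1/57)) - 2238) = -1356/(52*(-38 + 52/57)/57 - 2238) = -1356/((52/57)*(-2114/57) - 2238) = -1356/(-109928/3249 - 2238) = -1356/(-7381190/3249) = -1356*(-3249/7381190) = 2202822/3690595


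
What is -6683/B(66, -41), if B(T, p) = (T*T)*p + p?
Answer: 163/4357 ≈ 0.037411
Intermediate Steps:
B(T, p) = p + p*T² (B(T, p) = T²*p + p = p*T² + p = p + p*T²)
-6683/B(66, -41) = -6683*(-1/(41*(1 + 66²))) = -6683*(-1/(41*(1 + 4356))) = -6683/((-41*4357)) = -6683/(-178637) = -6683*(-1/178637) = 163/4357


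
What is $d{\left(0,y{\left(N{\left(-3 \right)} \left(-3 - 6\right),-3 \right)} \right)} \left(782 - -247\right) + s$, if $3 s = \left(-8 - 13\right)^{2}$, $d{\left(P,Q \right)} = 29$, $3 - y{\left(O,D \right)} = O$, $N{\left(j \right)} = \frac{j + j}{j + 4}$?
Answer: $29988$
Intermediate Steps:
$N{\left(j \right)} = \frac{2 j}{4 + j}$
$y{\left(O,D \right)} = 3 - O$
$s = 147$ ($s = \frac{\left(-8 - 13\right)^{2}}{3} = \frac{\left(-21\right)^{2}}{3} = \frac{1}{3} \cdot 441 = 147$)
$d{\left(0,y{\left(N{\left(-3 \right)} \left(-3 - 6\right),-3 \right)} \right)} \left(782 - -247\right) + s = 29 \left(782 - -247\right) + 147 = 29 \left(782 + 247\right) + 147 = 29 \cdot 1029 + 147 = 29841 + 147 = 29988$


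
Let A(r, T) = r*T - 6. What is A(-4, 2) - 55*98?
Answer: -5404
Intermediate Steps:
A(r, T) = -6 + T*r (A(r, T) = T*r - 6 = -6 + T*r)
A(-4, 2) - 55*98 = (-6 + 2*(-4)) - 55*98 = (-6 - 8) - 5390 = -14 - 5390 = -5404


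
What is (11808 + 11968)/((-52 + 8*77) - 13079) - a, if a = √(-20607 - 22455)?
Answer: -23776/12515 - I*√43062 ≈ -1.8998 - 207.51*I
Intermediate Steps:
a = I*√43062 (a = √(-43062) = I*√43062 ≈ 207.51*I)
(11808 + 11968)/((-52 + 8*77) - 13079) - a = (11808 + 11968)/((-52 + 8*77) - 13079) - I*√43062 = 23776/((-52 + 616) - 13079) - I*√43062 = 23776/(564 - 13079) - I*√43062 = 23776/(-12515) - I*√43062 = 23776*(-1/12515) - I*√43062 = -23776/12515 - I*√43062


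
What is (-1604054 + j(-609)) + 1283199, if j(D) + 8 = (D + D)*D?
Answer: 420899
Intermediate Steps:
j(D) = -8 + 2*D² (j(D) = -8 + (D + D)*D = -8 + (2*D)*D = -8 + 2*D²)
(-1604054 + j(-609)) + 1283199 = (-1604054 + (-8 + 2*(-609)²)) + 1283199 = (-1604054 + (-8 + 2*370881)) + 1283199 = (-1604054 + (-8 + 741762)) + 1283199 = (-1604054 + 741754) + 1283199 = -862300 + 1283199 = 420899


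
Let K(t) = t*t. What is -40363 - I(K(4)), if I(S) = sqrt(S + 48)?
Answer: -40371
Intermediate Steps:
K(t) = t**2
I(S) = sqrt(48 + S)
-40363 - I(K(4)) = -40363 - sqrt(48 + 4**2) = -40363 - sqrt(48 + 16) = -40363 - sqrt(64) = -40363 - 1*8 = -40363 - 8 = -40371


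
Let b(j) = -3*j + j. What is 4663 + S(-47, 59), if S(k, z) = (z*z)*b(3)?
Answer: -16223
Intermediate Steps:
b(j) = -2*j
S(k, z) = -6*z² (S(k, z) = (z*z)*(-2*3) = z²*(-6) = -6*z²)
4663 + S(-47, 59) = 4663 - 6*59² = 4663 - 6*3481 = 4663 - 20886 = -16223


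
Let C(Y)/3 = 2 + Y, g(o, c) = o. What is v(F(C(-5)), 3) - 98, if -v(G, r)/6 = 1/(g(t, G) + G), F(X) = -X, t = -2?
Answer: -692/7 ≈ -98.857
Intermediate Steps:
C(Y) = 6 + 3*Y (C(Y) = 3*(2 + Y) = 6 + 3*Y)
v(G, r) = -6/(-2 + G)
v(F(C(-5)), 3) - 98 = -6/(-2 - (6 + 3*(-5))) - 98 = -6/(-2 - (6 - 15)) - 98 = -6/(-2 - 1*(-9)) - 98 = -6/(-2 + 9) - 98 = -6/7 - 98 = -692/7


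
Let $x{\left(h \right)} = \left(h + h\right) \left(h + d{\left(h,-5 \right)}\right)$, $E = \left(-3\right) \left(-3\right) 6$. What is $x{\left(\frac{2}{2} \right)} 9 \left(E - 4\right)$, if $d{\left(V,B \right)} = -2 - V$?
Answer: $-1800$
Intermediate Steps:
$E = 54$ ($E = 9 \cdot 6 = 54$)
$x{\left(h \right)} = - 4 h$ ($x{\left(h \right)} = \left(h + h\right) \left(h - \left(2 + h\right)\right) = 2 h \left(-2\right) = - 4 h$)
$x{\left(\frac{2}{2} \right)} 9 \left(E - 4\right) = - 4 \cdot \frac{2}{2} \cdot 9 \left(54 - 4\right) = - 4 \cdot 2 \cdot \frac{1}{2} \cdot 9 \cdot 50 = \left(-4\right) 1 \cdot 450 = \left(-4\right) 450 = -1800$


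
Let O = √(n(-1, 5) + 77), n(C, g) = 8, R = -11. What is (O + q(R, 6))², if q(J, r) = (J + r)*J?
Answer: (55 + √85)² ≈ 4124.1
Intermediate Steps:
q(J, r) = J*(J + r)
O = √85 (O = √(8 + 77) = √85 ≈ 9.2195)
(O + q(R, 6))² = (√85 - 11*(-11 + 6))² = (√85 - 11*(-5))² = (√85 + 55)² = (55 + √85)²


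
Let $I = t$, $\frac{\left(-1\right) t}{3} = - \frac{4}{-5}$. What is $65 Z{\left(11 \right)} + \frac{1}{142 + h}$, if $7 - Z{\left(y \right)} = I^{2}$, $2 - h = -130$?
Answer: $\frac{110427}{1370} \approx 80.604$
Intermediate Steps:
$h = 132$ ($h = 2 - -130 = 2 + 130 = 132$)
$t = - \frac{12}{5}$ ($t = - 3 \left(- \frac{4}{-5}\right) = - 3 \left(\left(-4\right) \left(- \frac{1}{5}\right)\right) = \left(-3\right) \frac{4}{5} = - \frac{12}{5} \approx -2.4$)
$I = - \frac{12}{5} \approx -2.4$
$Z{\left(y \right)} = \frac{31}{25}$ ($Z{\left(y \right)} = 7 - \left(- \frac{12}{5}\right)^{2} = 7 - \frac{144}{25} = \frac{31}{25}$)
$65 Z{\left(11 \right)} + \frac{1}{142 + h} = 65 \cdot \frac{31}{25} + \frac{1}{142 + 132} = \frac{403}{5} + \frac{1}{274} = \frac{110427}{1370}$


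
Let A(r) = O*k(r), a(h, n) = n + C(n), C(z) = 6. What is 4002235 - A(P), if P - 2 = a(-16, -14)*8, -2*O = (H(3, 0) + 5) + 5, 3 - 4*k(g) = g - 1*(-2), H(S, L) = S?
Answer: 32018699/8 ≈ 4.0023e+6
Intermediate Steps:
k(g) = 1/4 - g/4 (k(g) = 3/4 - (g - 1*(-2))/4 = 3/4 - (g + 2)/4 = 3/4 - (2 + g)/4 = 3/4 + (-1/2 - g/4) = 1/4 - g/4)
O = -13/2 (O = -((3 + 5) + 5)/2 = -(8 + 5)/2 = -1/2*13 = -13/2 ≈ -6.5000)
a(h, n) = 6 + n (a(h, n) = n + 6 = 6 + n)
P = -62 (P = 2 + (6 - 14)*8 = 2 - 8*8 = 2 - 64 = -62)
A(r) = -13/8 + 13*r/8 (A(r) = -13*(1/4 - r/4)/2 = -13/8 + 13*r/8)
4002235 - A(P) = 4002235 - (-13/8 + (13/8)*(-62)) = 4002235 - (-13/8 - 403/4) = 4002235 - 1*(-819/8) = 4002235 + 819/8 = 32018699/8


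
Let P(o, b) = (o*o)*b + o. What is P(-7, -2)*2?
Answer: -210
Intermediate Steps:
P(o, b) = o + b*o² (P(o, b) = o²*b + o = b*o² + o = o + b*o²)
P(-7, -2)*2 = -7*(1 - 2*(-7))*2 = -7*(1 + 14)*2 = -7*15*2 = -105*2 = -210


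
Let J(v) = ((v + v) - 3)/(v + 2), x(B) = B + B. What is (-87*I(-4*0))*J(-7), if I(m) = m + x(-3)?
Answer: 8874/5 ≈ 1774.8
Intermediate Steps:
x(B) = 2*B
I(m) = -6 + m (I(m) = m + 2*(-3) = m - 6 = -6 + m)
J(v) = (-3 + 2*v)/(2 + v) (J(v) = (2*v - 3)/(2 + v) = (-3 + 2*v)/(2 + v))
(-87*I(-4*0))*J(-7) = (-87*(-6 - 4*0))*((-3 + 2*(-7))/(2 - 7)) = (-87*(-6 + 0))*((-3 - 14)/(-5)) = (-87*(-6))*(-1/5*(-17)) = 522*(17/5) = 8874/5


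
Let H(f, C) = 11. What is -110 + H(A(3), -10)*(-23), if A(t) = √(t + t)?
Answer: -363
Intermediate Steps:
A(t) = √2*√t (A(t) = √(2*t) = √2*√t)
-110 + H(A(3), -10)*(-23) = -110 + 11*(-23) = -110 - 253 = -363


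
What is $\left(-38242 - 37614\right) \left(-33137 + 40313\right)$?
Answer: $-544342656$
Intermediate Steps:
$\left(-38242 - 37614\right) \left(-33137 + 40313\right) = \left(-75856\right) 7176 = -544342656$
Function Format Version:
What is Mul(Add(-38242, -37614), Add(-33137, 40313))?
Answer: -544342656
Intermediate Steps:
Mul(Add(-38242, -37614), Add(-33137, 40313)) = Mul(-75856, 7176) = -544342656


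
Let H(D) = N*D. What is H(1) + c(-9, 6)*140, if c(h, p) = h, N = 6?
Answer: -1254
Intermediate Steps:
H(D) = 6*D
H(1) + c(-9, 6)*140 = 6*1 - 9*140 = 6 - 1260 = -1254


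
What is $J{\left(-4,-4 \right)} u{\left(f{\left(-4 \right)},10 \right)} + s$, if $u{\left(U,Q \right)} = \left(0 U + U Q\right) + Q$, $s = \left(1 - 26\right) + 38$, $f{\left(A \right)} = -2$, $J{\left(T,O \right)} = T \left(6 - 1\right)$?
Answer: $213$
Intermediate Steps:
$J{\left(T,O \right)} = 5 T$ ($J{\left(T,O \right)} = T 5 = 5 T$)
$s = 13$ ($s = -25 + 38 = 13$)
$u{\left(U,Q \right)} = Q + Q U$ ($u{\left(U,Q \right)} = \left(0 + Q U\right) + Q = Q U + Q = Q + Q U$)
$J{\left(-4,-4 \right)} u{\left(f{\left(-4 \right)},10 \right)} + s = 5 \left(-4\right) 10 \left(1 - 2\right) + 13 = - 20 \cdot 10 \left(-1\right) + 13 = \left(-20\right) \left(-10\right) + 13 = 200 + 13 = 213$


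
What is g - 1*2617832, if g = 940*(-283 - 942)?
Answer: -3769332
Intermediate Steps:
g = -1151500 (g = 940*(-1225) = -1151500)
g - 1*2617832 = -1151500 - 1*2617832 = -1151500 - 2617832 = -3769332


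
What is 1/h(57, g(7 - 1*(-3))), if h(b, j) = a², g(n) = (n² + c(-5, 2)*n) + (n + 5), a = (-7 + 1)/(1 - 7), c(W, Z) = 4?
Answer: 1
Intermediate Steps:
a = 1 (a = -6/(-6) = -6*(-⅙) = 1)
g(n) = 5 + n² + 5*n (g(n) = (n² + 4*n) + (n + 5) = (n² + 4*n) + (5 + n) = 5 + n² + 5*n)
h(b, j) = 1 (h(b, j) = 1² = 1)
1/h(57, g(7 - 1*(-3))) = 1/1 = 1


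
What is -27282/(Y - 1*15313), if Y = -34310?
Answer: 9094/16541 ≈ 0.54979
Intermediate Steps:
-27282/(Y - 1*15313) = -27282/(-34310 - 1*15313) = -27282/(-34310 - 15313) = -27282/(-49623) = -27282*(-1/49623) = 9094/16541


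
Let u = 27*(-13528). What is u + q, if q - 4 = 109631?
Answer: -255621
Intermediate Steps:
q = 109635 (q = 4 + 109631 = 109635)
u = -365256
u + q = -365256 + 109635 = -255621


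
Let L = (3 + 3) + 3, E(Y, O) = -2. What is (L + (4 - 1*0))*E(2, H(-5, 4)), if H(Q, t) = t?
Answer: -26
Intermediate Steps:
L = 9 (L = 6 + 3 = 9)
(L + (4 - 1*0))*E(2, H(-5, 4)) = (9 + (4 - 1*0))*(-2) = (9 + (4 + 0))*(-2) = (9 + 4)*(-2) = 13*(-2) = -26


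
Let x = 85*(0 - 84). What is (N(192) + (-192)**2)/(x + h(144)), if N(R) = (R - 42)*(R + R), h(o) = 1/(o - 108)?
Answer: -3400704/257039 ≈ -13.230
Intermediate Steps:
h(o) = 1/(-108 + o)
N(R) = 2*R*(-42 + R) (N(R) = (-42 + R)*(2*R) = 2*R*(-42 + R))
x = -7140 (x = 85*(-84) = -7140)
(N(192) + (-192)**2)/(x + h(144)) = (2*192*(-42 + 192) + (-192)**2)/(-7140 + 1/(-108 + 144)) = (2*192*150 + 36864)/(-7140 + 1/36) = (57600 + 36864)/(-7140 + 1/36) = 94464/(-257039/36) = 94464*(-36/257039) = -3400704/257039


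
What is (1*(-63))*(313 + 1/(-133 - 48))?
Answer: -3569076/181 ≈ -19719.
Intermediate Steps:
(1*(-63))*(313 + 1/(-133 - 48)) = -63*(313 + 1/(-181)) = -63*(313 - 1/181) = -63*56652/181 = -3569076/181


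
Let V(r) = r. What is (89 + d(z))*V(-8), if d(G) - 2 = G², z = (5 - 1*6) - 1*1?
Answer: -760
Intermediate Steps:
z = -2 (z = (5 - 6) - 1 = -1 - 1 = -2)
d(G) = 2 + G²
(89 + d(z))*V(-8) = (89 + (2 + (-2)²))*(-8) = (89 + (2 + 4))*(-8) = (89 + 6)*(-8) = 95*(-8) = -760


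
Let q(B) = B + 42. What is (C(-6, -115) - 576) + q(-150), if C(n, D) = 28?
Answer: -656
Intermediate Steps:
q(B) = 42 + B
(C(-6, -115) - 576) + q(-150) = (28 - 576) + (42 - 150) = -548 - 108 = -656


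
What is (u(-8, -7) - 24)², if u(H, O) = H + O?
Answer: 1521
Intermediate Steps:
(u(-8, -7) - 24)² = ((-8 - 7) - 24)² = (-15 - 24)² = (-39)² = 1521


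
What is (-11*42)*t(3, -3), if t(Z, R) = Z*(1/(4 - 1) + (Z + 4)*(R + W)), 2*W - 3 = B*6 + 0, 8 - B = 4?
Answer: -102333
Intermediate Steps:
B = 4 (B = 8 - 1*4 = 8 - 4 = 4)
W = 27/2 (W = 3/2 + (4*6 + 0)/2 = 3/2 + (24 + 0)/2 = 3/2 + (1/2)*24 = 3/2 + 12 = 27/2 ≈ 13.500)
t(Z, R) = Z*(1/3 + (4 + Z)*(27/2 + R)) (t(Z, R) = Z*(1/(4 - 1) + (Z + 4)*(R + 27/2)) = Z*(1/3 + (4 + Z)*(27/2 + R)))
(-11*42)*t(3, -3) = (-11*42)*((1/6)*3*(326 + 24*(-3) + 81*3 + 6*(-3)*3)) = -77*3*(326 - 72 + 243 - 54) = -77*3*443 = -462*443/2 = -102333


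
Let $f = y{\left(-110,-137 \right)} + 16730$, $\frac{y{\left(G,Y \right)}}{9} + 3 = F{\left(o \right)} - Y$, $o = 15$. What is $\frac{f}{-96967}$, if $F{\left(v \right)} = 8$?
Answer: $- \frac{18008}{96967} \approx -0.18571$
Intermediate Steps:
$y{\left(G,Y \right)} = 45 - 9 Y$ ($y{\left(G,Y \right)} = -27 + 9 \left(8 - Y\right) = -27 - \left(-72 + 9 Y\right) = 45 - 9 Y$)
$f = 18008$ ($f = \left(45 - -1233\right) + 16730 = \left(45 + 1233\right) + 16730 = 1278 + 16730 = 18008$)
$\frac{f}{-96967} = \frac{18008}{-96967} = 18008 \left(- \frac{1}{96967}\right) = - \frac{18008}{96967}$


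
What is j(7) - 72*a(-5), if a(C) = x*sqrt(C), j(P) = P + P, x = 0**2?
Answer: 14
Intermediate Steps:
x = 0
j(P) = 2*P
a(C) = 0 (a(C) = 0*sqrt(C) = 0)
j(7) - 72*a(-5) = 2*7 - 72*0 = 14 + 0 = 14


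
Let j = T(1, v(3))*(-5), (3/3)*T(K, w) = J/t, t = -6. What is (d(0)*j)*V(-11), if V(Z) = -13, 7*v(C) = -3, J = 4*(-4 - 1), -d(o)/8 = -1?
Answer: 5200/3 ≈ 1733.3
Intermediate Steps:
d(o) = 8 (d(o) = -8*(-1) = 8)
J = -20 (J = 4*(-5) = -20)
v(C) = -3/7 (v(C) = (⅐)*(-3) = -3/7)
T(K, w) = 10/3 (T(K, w) = -20/(-6) = -20*(-⅙) = 10/3)
j = -50/3 (j = (10/3)*(-5) = -50/3 ≈ -16.667)
(d(0)*j)*V(-11) = (8*(-50/3))*(-13) = -400/3*(-13) = 5200/3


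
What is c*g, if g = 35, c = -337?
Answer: -11795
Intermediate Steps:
c*g = -337*35 = -11795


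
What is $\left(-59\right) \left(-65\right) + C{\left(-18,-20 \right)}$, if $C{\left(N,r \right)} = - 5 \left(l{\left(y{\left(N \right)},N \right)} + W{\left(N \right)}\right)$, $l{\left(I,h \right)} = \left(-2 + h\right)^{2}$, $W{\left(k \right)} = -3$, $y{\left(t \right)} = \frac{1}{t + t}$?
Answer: $1850$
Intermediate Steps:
$y{\left(t \right)} = \frac{1}{2 t}$
$C{\left(N,r \right)} = 15 - 5 \left(-2 + N\right)^{2}$ ($C{\left(N,r \right)} = - 5 \left(\left(-2 + N\right)^{2} - 3\right) = - 5 \left(-3 + \left(-2 + N\right)^{2}\right) = 15 - 5 \left(-2 + N\right)^{2}$)
$\left(-59\right) \left(-65\right) + C{\left(-18,-20 \right)} = \left(-59\right) \left(-65\right) + \left(15 - 5 \left(-2 - 18\right)^{2}\right) = 3835 + \left(15 - 5 \left(-20\right)^{2}\right) = 3835 + \left(15 - 2000\right) = 3835 - 1985 = 1850$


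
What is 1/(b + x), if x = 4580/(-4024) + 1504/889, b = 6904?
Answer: 894334/6174977055 ≈ 0.00014483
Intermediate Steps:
x = 495119/894334 (x = 4580*(-1/4024) + 1504*(1/889) = -1145/1006 + 1504/889 = 495119/894334 ≈ 0.55362)
1/(b + x) = 1/(6904 + 495119/894334) = 1/(6174977055/894334) = 894334/6174977055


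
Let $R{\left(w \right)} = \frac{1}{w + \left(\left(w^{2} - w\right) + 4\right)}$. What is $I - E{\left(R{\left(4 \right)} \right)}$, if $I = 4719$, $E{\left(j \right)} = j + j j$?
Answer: $\frac{1887579}{400} \approx 4718.9$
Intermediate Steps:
$R{\left(w \right)} = \frac{1}{4 + w^{2}}$ ($R{\left(w \right)} = \frac{1}{w + \left(4 + w^{2} - w\right)} = \frac{1}{4 + w^{2}}$)
$E{\left(j \right)} = j + j^{2}$
$I - E{\left(R{\left(4 \right)} \right)} = 4719 - \frac{1 + \frac{1}{4 + 4^{2}}}{4 + 4^{2}} = 4719 - \frac{1 + \frac{1}{4 + 16}}{4 + 16} = 4719 - \frac{1 + \frac{1}{20}}{20} = 4719 - \frac{1}{20} \cdot \frac{21}{20} = 4719 - \frac{21}{400} = \frac{1887579}{400}$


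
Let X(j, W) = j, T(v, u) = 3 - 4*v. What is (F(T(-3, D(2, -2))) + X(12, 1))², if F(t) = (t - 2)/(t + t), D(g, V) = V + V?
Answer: 139129/900 ≈ 154.59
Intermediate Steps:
D(g, V) = 2*V
F(t) = (-2 + t)/(2*t) (F(t) = (-2 + t)/((2*t)) = (-2 + t)*(1/(2*t)) = (-2 + t)/(2*t))
(F(T(-3, D(2, -2))) + X(12, 1))² = ((-2 + (3 - 4*(-3)))/(2*(3 - 4*(-3))) + 12)² = ((-2 + (3 + 12))/(2*(3 + 12)) + 12)² = ((½)*(-2 + 15)/15 + 12)² = ((½)*(1/15)*13 + 12)² = (13/30 + 12)² = (373/30)² = 139129/900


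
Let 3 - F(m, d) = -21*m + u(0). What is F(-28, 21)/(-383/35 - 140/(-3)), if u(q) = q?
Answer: -61425/3751 ≈ -16.376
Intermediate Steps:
F(m, d) = 3 + 21*m (F(m, d) = 3 - (-21*m + 0) = 3 - (-21)*m = 3 + 21*m)
F(-28, 21)/(-383/35 - 140/(-3)) = (3 + 21*(-28))/(-383/35 - 140/(-3)) = (3 - 588)/(-383*1/35 - 140*(-1/3)) = -585/(-383/35 + 140/3) = -585/3751/105 = -585*105/3751 = -61425/3751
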